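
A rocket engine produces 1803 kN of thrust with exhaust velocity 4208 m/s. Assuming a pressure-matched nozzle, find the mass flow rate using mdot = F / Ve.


mdot = F / Ve = 1803000 / 4208 = 428.5 kg/s

428.5 kg/s


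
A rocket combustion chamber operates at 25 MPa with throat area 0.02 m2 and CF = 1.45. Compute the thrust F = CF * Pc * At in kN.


F = 1.45 * 25e6 * 0.02 = 725000.0 N = 725.0 kN

725.0 kN


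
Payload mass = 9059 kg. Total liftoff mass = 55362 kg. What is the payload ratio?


PR = 9059 / 55362 = 0.1636

0.1636


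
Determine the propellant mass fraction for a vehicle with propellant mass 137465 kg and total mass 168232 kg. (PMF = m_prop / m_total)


PMF = 137465 / 168232 = 0.817

0.817


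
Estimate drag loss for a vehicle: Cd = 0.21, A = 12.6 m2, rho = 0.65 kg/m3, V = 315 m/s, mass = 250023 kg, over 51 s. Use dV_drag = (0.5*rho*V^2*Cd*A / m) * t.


D = 0.5 * 0.65 * 315^2 * 0.21 * 12.6 = 85328.54 N
a = 85328.54 / 250023 = 0.3413 m/s2
dV = 0.3413 * 51 = 17.4 m/s

17.4 m/s


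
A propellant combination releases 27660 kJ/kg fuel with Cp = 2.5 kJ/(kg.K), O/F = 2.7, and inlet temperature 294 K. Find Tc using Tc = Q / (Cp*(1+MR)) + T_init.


Tc = 27660 / (2.5 * (1 + 2.7)) + 294 = 3284 K

3284 K


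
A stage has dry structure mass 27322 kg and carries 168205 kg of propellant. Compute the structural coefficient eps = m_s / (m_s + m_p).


eps = 27322 / (27322 + 168205) = 0.1397

0.1397


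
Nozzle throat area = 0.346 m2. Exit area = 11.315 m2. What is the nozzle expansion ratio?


AR = 11.315 / 0.346 = 32.7

32.7


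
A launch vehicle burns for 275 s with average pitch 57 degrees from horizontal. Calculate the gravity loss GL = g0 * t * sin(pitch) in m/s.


GL = 9.81 * 275 * sin(57 deg) = 2263 m/s

2263 m/s


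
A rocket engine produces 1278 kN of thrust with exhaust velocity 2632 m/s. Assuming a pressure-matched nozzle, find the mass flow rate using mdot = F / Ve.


mdot = F / Ve = 1278000 / 2632 = 485.6 kg/s

485.6 kg/s


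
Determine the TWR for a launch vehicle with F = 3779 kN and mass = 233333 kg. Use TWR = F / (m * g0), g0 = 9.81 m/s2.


TWR = 3779000 / (233333 * 9.81) = 1.65

1.65


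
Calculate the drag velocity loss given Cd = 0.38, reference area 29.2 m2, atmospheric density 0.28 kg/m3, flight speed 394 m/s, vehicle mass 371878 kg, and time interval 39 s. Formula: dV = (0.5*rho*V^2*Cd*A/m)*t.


D = 0.5 * 0.28 * 394^2 * 0.38 * 29.2 = 241149.81 N
a = 241149.81 / 371878 = 0.6485 m/s2
dV = 0.6485 * 39 = 25.3 m/s

25.3 m/s


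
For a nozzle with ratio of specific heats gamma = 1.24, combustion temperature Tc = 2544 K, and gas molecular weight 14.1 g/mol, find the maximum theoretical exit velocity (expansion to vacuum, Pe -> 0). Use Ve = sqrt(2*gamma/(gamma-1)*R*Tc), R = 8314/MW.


R = 8314 / 14.1 = 589.65 J/(kg.K)
Ve = sqrt(2 * 1.24 / (1.24 - 1) * 589.65 * 2544) = 3937 m/s

3937 m/s


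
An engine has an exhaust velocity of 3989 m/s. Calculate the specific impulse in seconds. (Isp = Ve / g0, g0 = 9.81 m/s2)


Isp = Ve / g0 = 3989 / 9.81 = 406.6 s

406.6 s


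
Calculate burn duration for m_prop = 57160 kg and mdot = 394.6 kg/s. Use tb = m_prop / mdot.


tb = 57160 / 394.6 = 144.9 s

144.9 s


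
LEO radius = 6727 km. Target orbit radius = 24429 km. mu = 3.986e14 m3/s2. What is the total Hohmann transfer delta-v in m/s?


V1 = sqrt(mu/r1) = 7697.65 m/s
dV1 = V1*(sqrt(2*r2/(r1+r2)) - 1) = 1941.86 m/s
V2 = sqrt(mu/r2) = 4039.39 m/s
dV2 = V2*(1 - sqrt(2*r1/(r1+r2))) = 1384.96 m/s
Total dV = 3327 m/s

3327 m/s


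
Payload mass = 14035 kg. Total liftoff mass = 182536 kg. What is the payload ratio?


PR = 14035 / 182536 = 0.0769

0.0769


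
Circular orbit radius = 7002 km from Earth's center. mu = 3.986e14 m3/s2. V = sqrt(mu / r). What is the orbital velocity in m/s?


V = sqrt(3.986e14 / 7002000) = 7545 m/s

7545 m/s


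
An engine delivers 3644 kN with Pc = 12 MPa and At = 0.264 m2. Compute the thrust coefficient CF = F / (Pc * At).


CF = 3644000 / (12e6 * 0.264) = 1.15

1.15


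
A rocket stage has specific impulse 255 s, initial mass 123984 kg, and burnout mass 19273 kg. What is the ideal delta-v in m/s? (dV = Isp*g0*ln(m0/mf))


Ve = 255 * 9.81 = 2501.55 m/s
dV = 2501.55 * ln(123984/19273) = 4657 m/s

4657 m/s


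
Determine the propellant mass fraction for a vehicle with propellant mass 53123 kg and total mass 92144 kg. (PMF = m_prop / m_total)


PMF = 53123 / 92144 = 0.577

0.577


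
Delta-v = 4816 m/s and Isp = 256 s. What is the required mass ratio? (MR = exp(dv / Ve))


Ve = 256 * 9.81 = 2511.36 m/s
MR = exp(4816 / 2511.36) = 6.805

6.805


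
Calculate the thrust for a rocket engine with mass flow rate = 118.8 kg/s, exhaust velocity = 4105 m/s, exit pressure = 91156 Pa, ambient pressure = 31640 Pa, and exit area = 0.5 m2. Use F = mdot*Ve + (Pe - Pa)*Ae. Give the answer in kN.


F = 118.8 * 4105 + (91156 - 31640) * 0.5 = 517432.0 N = 517.4 kN

517.4 kN


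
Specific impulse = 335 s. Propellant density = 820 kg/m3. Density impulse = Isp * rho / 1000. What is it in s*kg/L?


rho*Isp = 335 * 820 / 1000 = 275 s*kg/L

275 s*kg/L


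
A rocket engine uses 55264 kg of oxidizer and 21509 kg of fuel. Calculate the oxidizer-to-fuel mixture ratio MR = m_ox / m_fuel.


MR = 55264 / 21509 = 2.57

2.57


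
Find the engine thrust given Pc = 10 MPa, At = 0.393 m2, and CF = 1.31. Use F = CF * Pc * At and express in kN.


F = 1.31 * 10e6 * 0.393 = 5.1483e+06 N = 5148.3 kN

5148.3 kN


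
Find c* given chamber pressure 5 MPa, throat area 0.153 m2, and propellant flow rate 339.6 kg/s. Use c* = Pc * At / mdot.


c* = 5e6 * 0.153 / 339.6 = 2253 m/s

2253 m/s


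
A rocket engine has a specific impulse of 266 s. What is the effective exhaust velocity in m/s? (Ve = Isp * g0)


Ve = Isp * g0 = 266 * 9.81 = 2609.5 m/s

2609.5 m/s


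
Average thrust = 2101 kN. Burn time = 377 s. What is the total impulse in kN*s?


It = 2101 * 377 = 792077 kN*s

792077 kN*s


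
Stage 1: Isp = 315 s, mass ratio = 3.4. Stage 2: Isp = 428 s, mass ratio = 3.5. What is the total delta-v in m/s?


dV1 = 315 * 9.81 * ln(3.4) = 3781.6 m/s
dV2 = 428 * 9.81 * ln(3.5) = 5260.0 m/s
Total dV = 3781.6 + 5260.0 = 9041.6 m/s ~ 9042 m/s

9042 m/s


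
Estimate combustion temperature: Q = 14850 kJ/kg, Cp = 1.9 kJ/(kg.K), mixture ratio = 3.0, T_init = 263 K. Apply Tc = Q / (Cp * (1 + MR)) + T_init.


Tc = 14850 / (1.9 * (1 + 3.0)) + 263 = 2217 K

2217 K


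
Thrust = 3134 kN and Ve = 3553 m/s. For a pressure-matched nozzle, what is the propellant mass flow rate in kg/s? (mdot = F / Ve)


mdot = F / Ve = 3134000 / 3553 = 882.1 kg/s

882.1 kg/s


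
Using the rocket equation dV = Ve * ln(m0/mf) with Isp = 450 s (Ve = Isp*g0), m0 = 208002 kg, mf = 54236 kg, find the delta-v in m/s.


Ve = 450 * 9.81 = 4414.5 m/s
dV = 4414.5 * ln(208002/54236) = 5934 m/s

5934 m/s


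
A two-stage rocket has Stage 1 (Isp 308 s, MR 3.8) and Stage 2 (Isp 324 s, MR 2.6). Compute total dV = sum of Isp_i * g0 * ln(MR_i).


dV1 = 308 * 9.81 * ln(3.8) = 4033.7 m/s
dV2 = 324 * 9.81 * ln(2.6) = 3037.0 m/s
Total dV = 4033.7 + 3037.0 = 7070.7 m/s ~ 7071 m/s

7071 m/s


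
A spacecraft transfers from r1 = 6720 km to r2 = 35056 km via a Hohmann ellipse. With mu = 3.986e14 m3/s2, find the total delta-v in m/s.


V1 = sqrt(mu/r1) = 7701.65 m/s
dV1 = V1*(sqrt(2*r2/(r1+r2)) - 1) = 2275.73 m/s
V2 = sqrt(mu/r2) = 3372.0 m/s
dV2 = V2*(1 - sqrt(2*r1/(r1+r2))) = 1459.4 m/s
Total dV = 3735 m/s

3735 m/s


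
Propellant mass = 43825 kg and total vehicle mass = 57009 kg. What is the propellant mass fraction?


PMF = 43825 / 57009 = 0.769

0.769


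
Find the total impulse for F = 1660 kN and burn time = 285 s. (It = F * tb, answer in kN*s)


It = 1660 * 285 = 473100 kN*s

473100 kN*s


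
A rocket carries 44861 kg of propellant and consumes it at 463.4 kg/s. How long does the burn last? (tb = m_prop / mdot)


tb = 44861 / 463.4 = 96.8 s

96.8 s


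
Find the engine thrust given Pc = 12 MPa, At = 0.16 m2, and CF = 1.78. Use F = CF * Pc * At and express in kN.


F = 1.78 * 12e6 * 0.16 = 3.4176e+06 N = 3417.6 kN

3417.6 kN


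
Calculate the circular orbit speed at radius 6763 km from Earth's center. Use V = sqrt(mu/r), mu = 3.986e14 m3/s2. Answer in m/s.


V = sqrt(3.986e14 / 6763000) = 7677 m/s

7677 m/s


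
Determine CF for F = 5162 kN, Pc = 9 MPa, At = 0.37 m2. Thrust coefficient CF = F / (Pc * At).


CF = 5162000 / (9e6 * 0.37) = 1.55

1.55


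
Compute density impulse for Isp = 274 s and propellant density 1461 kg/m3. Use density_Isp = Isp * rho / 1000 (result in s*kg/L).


rho*Isp = 274 * 1461 / 1000 = 400 s*kg/L

400 s*kg/L


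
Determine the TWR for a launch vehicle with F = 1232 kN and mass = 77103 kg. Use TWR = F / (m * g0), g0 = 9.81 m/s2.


TWR = 1232000 / (77103 * 9.81) = 1.63

1.63


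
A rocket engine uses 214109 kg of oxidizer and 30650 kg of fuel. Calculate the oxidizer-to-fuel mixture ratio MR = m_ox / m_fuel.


MR = 214109 / 30650 = 6.99

6.99


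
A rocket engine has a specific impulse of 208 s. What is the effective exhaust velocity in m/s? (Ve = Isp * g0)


Ve = Isp * g0 = 208 * 9.81 = 2040.5 m/s

2040.5 m/s


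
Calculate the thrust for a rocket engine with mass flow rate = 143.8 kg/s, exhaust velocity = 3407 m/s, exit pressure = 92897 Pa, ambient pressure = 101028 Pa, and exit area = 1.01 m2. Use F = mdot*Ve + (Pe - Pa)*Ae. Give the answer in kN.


F = 143.8 * 3407 + (92897 - 101028) * 1.01 = 481714.0 N = 481.7 kN

481.7 kN


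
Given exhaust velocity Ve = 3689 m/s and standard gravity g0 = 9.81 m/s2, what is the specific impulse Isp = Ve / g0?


Isp = Ve / g0 = 3689 / 9.81 = 376.0 s

376.0 s


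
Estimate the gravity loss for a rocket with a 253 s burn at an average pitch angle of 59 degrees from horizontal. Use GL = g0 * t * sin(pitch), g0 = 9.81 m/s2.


GL = 9.81 * 253 * sin(59 deg) = 2127 m/s

2127 m/s


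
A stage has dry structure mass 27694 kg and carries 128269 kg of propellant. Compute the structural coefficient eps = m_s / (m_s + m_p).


eps = 27694 / (27694 + 128269) = 0.1776

0.1776


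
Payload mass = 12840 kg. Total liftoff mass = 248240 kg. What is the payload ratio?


PR = 12840 / 248240 = 0.0517

0.0517


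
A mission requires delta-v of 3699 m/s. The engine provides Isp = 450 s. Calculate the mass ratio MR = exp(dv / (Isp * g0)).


Ve = 450 * 9.81 = 4414.5 m/s
MR = exp(3699 / 4414.5) = 2.312

2.312


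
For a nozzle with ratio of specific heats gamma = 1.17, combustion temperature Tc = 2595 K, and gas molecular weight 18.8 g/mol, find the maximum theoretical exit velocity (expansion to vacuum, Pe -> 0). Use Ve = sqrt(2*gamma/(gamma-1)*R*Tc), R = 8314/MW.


R = 8314 / 18.8 = 442.23 J/(kg.K)
Ve = sqrt(2 * 1.17 / (1.17 - 1) * 442.23 * 2595) = 3974 m/s

3974 m/s


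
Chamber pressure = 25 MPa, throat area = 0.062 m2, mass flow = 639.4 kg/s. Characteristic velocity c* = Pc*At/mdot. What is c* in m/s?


c* = 25e6 * 0.062 / 639.4 = 2424 m/s

2424 m/s


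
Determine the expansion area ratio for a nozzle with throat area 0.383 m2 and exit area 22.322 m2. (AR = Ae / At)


AR = 22.322 / 0.383 = 58.3

58.3


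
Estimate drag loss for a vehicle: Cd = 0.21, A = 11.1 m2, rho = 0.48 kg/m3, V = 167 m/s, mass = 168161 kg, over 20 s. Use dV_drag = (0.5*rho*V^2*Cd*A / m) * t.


D = 0.5 * 0.48 * 167^2 * 0.21 * 11.1 = 15602.22 N
a = 15602.22 / 168161 = 0.0928 m/s2
dV = 0.0928 * 20 = 1.9 m/s

1.9 m/s


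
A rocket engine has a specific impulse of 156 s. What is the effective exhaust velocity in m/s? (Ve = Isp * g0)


Ve = Isp * g0 = 156 * 9.81 = 1530.4 m/s

1530.4 m/s


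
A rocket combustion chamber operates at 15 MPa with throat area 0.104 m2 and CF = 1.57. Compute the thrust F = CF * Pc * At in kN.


F = 1.57 * 15e6 * 0.104 = 2.4492e+06 N = 2449.2 kN

2449.2 kN


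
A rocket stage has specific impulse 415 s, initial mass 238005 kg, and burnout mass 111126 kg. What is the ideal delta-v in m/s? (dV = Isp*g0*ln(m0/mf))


Ve = 415 * 9.81 = 4071.15 m/s
dV = 4071.15 * ln(238005/111126) = 3101 m/s

3101 m/s


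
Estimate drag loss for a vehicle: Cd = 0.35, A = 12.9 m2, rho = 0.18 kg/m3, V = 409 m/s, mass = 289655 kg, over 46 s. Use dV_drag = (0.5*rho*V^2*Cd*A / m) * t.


D = 0.5 * 0.18 * 409^2 * 0.35 * 12.9 = 67974.63 N
a = 67974.63 / 289655 = 0.2347 m/s2
dV = 0.2347 * 46 = 10.8 m/s

10.8 m/s


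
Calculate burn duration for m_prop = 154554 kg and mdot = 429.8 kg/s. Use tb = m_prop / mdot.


tb = 154554 / 429.8 = 359.6 s

359.6 s


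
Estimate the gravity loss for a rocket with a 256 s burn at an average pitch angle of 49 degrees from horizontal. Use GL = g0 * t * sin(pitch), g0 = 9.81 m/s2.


GL = 9.81 * 256 * sin(49 deg) = 1895 m/s

1895 m/s


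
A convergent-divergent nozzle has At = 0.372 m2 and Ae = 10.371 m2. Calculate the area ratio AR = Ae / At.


AR = 10.371 / 0.372 = 27.9

27.9


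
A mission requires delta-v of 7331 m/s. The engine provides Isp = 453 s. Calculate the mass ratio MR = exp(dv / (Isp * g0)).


Ve = 453 * 9.81 = 4443.93 m/s
MR = exp(7331 / 4443.93) = 5.205

5.205


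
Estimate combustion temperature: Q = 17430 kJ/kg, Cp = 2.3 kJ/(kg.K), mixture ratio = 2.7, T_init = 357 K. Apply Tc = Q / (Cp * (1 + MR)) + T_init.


Tc = 17430 / (2.3 * (1 + 2.7)) + 357 = 2405 K

2405 K


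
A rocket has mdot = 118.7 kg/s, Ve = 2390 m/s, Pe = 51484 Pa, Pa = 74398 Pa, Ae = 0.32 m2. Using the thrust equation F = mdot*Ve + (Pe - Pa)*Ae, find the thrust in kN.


F = 118.7 * 2390 + (51484 - 74398) * 0.32 = 276361.0 N = 276.4 kN

276.4 kN


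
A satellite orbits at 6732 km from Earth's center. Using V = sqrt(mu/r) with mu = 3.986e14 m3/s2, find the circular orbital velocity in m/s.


V = sqrt(3.986e14 / 6732000) = 7695 m/s

7695 m/s


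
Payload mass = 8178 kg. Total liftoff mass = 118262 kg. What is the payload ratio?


PR = 8178 / 118262 = 0.0692

0.0692


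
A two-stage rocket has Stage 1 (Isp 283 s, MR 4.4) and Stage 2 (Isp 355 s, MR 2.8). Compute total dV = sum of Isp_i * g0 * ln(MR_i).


dV1 = 283 * 9.81 * ln(4.4) = 4113.3 m/s
dV2 = 355 * 9.81 * ln(2.8) = 3585.7 m/s
Total dV = 4113.3 + 3585.7 = 7699.0 m/s ~ 7699 m/s

7699 m/s


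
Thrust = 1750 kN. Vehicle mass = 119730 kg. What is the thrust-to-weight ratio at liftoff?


TWR = 1750000 / (119730 * 9.81) = 1.49

1.49


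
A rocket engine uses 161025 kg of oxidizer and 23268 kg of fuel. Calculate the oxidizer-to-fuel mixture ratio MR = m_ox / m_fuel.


MR = 161025 / 23268 = 6.92

6.92


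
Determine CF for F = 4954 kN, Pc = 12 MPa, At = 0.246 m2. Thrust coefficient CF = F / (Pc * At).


CF = 4954000 / (12e6 * 0.246) = 1.68

1.68


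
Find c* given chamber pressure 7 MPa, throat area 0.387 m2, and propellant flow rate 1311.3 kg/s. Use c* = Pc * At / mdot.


c* = 7e6 * 0.387 / 1311.3 = 2066 m/s

2066 m/s


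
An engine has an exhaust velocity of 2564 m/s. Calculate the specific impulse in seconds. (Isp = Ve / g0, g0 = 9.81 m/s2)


Isp = Ve / g0 = 2564 / 9.81 = 261.4 s

261.4 s


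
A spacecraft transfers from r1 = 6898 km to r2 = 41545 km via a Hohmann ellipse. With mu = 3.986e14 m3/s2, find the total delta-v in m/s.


V1 = sqrt(mu/r1) = 7601.64 m/s
dV1 = V1*(sqrt(2*r2/(r1+r2)) - 1) = 2353.93 m/s
V2 = sqrt(mu/r2) = 3097.49 m/s
dV2 = V2*(1 - sqrt(2*r1/(r1+r2))) = 1444.49 m/s
Total dV = 3798 m/s

3798 m/s


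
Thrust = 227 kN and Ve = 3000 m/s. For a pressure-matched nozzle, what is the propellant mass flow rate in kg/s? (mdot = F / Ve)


mdot = F / Ve = 227000 / 3000 = 75.7 kg/s

75.7 kg/s


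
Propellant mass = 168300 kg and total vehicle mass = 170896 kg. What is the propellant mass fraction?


PMF = 168300 / 170896 = 0.985

0.985


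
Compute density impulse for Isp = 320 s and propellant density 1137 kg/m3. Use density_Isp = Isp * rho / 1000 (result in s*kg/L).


rho*Isp = 320 * 1137 / 1000 = 364 s*kg/L

364 s*kg/L


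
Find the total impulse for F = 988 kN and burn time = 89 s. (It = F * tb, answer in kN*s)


It = 988 * 89 = 87932 kN*s

87932 kN*s


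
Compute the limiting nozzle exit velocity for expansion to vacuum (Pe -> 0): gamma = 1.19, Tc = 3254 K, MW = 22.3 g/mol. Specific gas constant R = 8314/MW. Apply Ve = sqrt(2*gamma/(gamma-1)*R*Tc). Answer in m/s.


R = 8314 / 22.3 = 372.83 J/(kg.K)
Ve = sqrt(2 * 1.19 / (1.19 - 1) * 372.83 * 3254) = 3898 m/s

3898 m/s


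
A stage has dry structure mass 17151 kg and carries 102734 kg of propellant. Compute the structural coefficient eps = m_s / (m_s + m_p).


eps = 17151 / (17151 + 102734) = 0.1431

0.1431


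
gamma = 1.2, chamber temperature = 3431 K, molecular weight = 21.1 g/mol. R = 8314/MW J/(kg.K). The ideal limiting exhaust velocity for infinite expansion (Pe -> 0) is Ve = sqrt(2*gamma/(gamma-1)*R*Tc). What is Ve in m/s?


R = 8314 / 21.1 = 394.03 J/(kg.K)
Ve = sqrt(2 * 1.2 / (1.2 - 1) * 394.03 * 3431) = 4028 m/s

4028 m/s


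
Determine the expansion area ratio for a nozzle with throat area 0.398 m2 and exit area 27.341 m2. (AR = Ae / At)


AR = 27.341 / 0.398 = 68.7

68.7


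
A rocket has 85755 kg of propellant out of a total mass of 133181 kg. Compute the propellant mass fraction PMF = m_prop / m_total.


PMF = 85755 / 133181 = 0.644

0.644


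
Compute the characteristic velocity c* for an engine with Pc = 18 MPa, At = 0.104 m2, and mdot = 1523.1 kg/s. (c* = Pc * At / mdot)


c* = 18e6 * 0.104 / 1523.1 = 1229 m/s

1229 m/s


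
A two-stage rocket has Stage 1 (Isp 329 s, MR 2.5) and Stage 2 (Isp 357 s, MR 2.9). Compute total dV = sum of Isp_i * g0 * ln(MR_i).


dV1 = 329 * 9.81 * ln(2.5) = 2957.3 m/s
dV2 = 357 * 9.81 * ln(2.9) = 3728.8 m/s
Total dV = 2957.3 + 3728.8 = 6686.1 m/s ~ 6686 m/s

6686 m/s


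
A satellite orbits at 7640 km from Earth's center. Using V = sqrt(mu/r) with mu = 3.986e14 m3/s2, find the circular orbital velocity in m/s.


V = sqrt(3.986e14 / 7640000) = 7223 m/s

7223 m/s


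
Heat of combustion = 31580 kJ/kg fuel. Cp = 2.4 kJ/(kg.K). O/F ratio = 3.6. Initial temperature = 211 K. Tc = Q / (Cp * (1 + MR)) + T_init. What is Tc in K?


Tc = 31580 / (2.4 * (1 + 3.6)) + 211 = 3072 K

3072 K


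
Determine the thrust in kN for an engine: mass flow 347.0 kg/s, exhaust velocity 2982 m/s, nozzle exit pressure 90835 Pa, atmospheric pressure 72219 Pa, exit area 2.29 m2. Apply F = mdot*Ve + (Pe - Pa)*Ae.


F = 347.0 * 2982 + (90835 - 72219) * 2.29 = 1.0774e+06 N = 1077.4 kN

1077.4 kN


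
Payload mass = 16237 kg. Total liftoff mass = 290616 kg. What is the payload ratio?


PR = 16237 / 290616 = 0.0559

0.0559


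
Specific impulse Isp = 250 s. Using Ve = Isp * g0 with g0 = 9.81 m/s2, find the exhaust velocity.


Ve = Isp * g0 = 250 * 9.81 = 2452.5 m/s

2452.5 m/s


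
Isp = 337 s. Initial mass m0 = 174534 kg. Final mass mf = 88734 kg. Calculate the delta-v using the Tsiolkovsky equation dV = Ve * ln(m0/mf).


Ve = 337 * 9.81 = 3305.97 m/s
dV = 3305.97 * ln(174534/88734) = 2236 m/s

2236 m/s


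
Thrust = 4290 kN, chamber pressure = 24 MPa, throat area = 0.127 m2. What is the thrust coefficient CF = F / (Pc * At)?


CF = 4290000 / (24e6 * 0.127) = 1.41

1.41


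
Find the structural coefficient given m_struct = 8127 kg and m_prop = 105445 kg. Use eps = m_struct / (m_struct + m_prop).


eps = 8127 / (8127 + 105445) = 0.0716

0.0716


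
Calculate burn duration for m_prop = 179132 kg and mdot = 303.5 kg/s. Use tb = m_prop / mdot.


tb = 179132 / 303.5 = 590.2 s

590.2 s


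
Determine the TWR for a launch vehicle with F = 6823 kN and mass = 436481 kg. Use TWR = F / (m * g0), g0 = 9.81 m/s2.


TWR = 6823000 / (436481 * 9.81) = 1.59

1.59


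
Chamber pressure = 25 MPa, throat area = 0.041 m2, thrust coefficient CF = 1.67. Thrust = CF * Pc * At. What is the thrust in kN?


F = 1.67 * 25e6 * 0.041 = 1.7118e+06 N = 1711.8 kN

1711.8 kN


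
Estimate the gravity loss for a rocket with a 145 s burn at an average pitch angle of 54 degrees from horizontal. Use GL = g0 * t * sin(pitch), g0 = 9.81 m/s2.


GL = 9.81 * 145 * sin(54 deg) = 1151 m/s

1151 m/s


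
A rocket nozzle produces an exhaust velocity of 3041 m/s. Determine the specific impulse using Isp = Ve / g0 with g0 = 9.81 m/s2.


Isp = Ve / g0 = 3041 / 9.81 = 310.0 s

310.0 s


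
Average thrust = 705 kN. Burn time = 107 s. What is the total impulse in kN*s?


It = 705 * 107 = 75435 kN*s

75435 kN*s


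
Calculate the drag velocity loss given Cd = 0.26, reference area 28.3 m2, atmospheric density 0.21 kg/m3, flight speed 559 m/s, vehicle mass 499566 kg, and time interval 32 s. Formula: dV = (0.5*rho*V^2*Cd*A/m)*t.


D = 0.5 * 0.21 * 559^2 * 0.26 * 28.3 = 241419.7 N
a = 241419.7 / 499566 = 0.4833 m/s2
dV = 0.4833 * 32 = 15.5 m/s

15.5 m/s


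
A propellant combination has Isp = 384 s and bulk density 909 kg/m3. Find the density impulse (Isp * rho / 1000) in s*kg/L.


rho*Isp = 384 * 909 / 1000 = 349 s*kg/L

349 s*kg/L


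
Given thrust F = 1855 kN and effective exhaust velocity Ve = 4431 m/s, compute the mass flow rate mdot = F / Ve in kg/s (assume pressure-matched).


mdot = F / Ve = 1855000 / 4431 = 418.6 kg/s

418.6 kg/s


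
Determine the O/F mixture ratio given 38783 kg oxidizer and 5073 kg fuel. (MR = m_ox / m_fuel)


MR = 38783 / 5073 = 7.64

7.64


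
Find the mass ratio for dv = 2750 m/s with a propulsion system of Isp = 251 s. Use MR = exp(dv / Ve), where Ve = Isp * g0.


Ve = 251 * 9.81 = 2462.31 m/s
MR = exp(2750 / 2462.31) = 3.055

3.055


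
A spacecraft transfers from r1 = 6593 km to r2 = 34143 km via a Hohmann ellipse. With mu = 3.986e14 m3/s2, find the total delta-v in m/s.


V1 = sqrt(mu/r1) = 7775.48 m/s
dV1 = V1*(sqrt(2*r2/(r1+r2)) - 1) = 2291.61 m/s
V2 = sqrt(mu/r2) = 3416.79 m/s
dV2 = V2*(1 - sqrt(2*r1/(r1+r2))) = 1472.84 m/s
Total dV = 3764 m/s

3764 m/s


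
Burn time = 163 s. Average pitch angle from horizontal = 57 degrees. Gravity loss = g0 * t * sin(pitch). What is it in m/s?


GL = 9.81 * 163 * sin(57 deg) = 1341 m/s

1341 m/s


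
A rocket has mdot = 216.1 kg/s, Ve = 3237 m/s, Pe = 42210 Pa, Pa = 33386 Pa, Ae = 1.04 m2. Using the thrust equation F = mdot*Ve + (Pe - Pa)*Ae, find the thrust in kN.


F = 216.1 * 3237 + (42210 - 33386) * 1.04 = 708693.0 N = 708.7 kN

708.7 kN


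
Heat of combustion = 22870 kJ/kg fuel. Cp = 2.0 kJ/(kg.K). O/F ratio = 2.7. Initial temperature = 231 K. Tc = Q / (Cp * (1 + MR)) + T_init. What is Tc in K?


Tc = 22870 / (2.0 * (1 + 2.7)) + 231 = 3322 K

3322 K


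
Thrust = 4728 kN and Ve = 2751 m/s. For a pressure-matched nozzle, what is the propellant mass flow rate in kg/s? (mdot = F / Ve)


mdot = F / Ve = 4728000 / 2751 = 1718.6 kg/s

1718.6 kg/s


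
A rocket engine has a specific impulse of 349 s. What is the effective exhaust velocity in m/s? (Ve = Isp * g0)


Ve = Isp * g0 = 349 * 9.81 = 3423.7 m/s

3423.7 m/s


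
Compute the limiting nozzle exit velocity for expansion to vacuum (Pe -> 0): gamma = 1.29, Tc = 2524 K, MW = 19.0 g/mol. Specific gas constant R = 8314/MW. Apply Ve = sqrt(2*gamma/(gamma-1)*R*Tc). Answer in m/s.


R = 8314 / 19.0 = 437.58 J/(kg.K)
Ve = sqrt(2 * 1.29 / (1.29 - 1) * 437.58 * 2524) = 3135 m/s

3135 m/s


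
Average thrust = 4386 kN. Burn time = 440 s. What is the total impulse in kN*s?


It = 4386 * 440 = 1929840 kN*s

1929840 kN*s


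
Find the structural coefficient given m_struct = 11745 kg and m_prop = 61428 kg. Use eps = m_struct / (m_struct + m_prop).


eps = 11745 / (11745 + 61428) = 0.1605

0.1605


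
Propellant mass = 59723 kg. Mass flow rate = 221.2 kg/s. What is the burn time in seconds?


tb = 59723 / 221.2 = 270.0 s

270.0 s


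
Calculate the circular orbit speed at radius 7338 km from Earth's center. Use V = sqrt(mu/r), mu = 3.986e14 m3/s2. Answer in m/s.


V = sqrt(3.986e14 / 7338000) = 7370 m/s

7370 m/s


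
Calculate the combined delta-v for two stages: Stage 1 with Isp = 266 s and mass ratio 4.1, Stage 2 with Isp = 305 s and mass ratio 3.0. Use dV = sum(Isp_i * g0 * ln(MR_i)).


dV1 = 266 * 9.81 * ln(4.1) = 3681.9 m/s
dV2 = 305 * 9.81 * ln(3.0) = 3287.1 m/s
Total dV = 3681.9 + 3287.1 = 6969.0 m/s ~ 6969 m/s

6969 m/s


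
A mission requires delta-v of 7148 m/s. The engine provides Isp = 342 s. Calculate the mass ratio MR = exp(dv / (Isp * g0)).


Ve = 342 * 9.81 = 3355.02 m/s
MR = exp(7148 / 3355.02) = 8.419

8.419


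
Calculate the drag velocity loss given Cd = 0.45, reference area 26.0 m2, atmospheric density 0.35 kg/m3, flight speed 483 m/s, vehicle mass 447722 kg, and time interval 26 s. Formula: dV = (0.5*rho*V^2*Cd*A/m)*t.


D = 0.5 * 0.35 * 483^2 * 0.45 * 26.0 = 477659.23 N
a = 477659.23 / 447722 = 1.0669 m/s2
dV = 1.0669 * 26 = 27.7 m/s

27.7 m/s


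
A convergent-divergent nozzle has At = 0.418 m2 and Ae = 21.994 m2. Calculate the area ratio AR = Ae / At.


AR = 21.994 / 0.418 = 52.6

52.6


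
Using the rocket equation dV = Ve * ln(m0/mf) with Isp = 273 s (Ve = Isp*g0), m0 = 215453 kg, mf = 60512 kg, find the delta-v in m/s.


Ve = 273 * 9.81 = 2678.13 m/s
dV = 2678.13 * ln(215453/60512) = 3401 m/s

3401 m/s


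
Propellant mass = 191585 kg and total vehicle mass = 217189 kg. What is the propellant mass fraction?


PMF = 191585 / 217189 = 0.882

0.882


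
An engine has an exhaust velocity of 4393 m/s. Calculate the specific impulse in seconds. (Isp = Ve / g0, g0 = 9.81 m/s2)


Isp = Ve / g0 = 4393 / 9.81 = 447.8 s

447.8 s


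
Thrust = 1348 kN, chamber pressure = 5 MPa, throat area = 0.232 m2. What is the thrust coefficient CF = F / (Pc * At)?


CF = 1348000 / (5e6 * 0.232) = 1.16

1.16


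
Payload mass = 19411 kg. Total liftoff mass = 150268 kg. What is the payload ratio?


PR = 19411 / 150268 = 0.1292

0.1292


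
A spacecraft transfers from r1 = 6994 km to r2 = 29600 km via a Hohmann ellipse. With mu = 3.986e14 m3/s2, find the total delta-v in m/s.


V1 = sqrt(mu/r1) = 7549.29 m/s
dV1 = V1*(sqrt(2*r2/(r1+r2)) - 1) = 2052.72 m/s
V2 = sqrt(mu/r2) = 3669.63 m/s
dV2 = V2*(1 - sqrt(2*r1/(r1+r2))) = 1400.84 m/s
Total dV = 3454 m/s

3454 m/s


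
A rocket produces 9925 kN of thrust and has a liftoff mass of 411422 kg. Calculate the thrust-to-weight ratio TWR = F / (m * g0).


TWR = 9925000 / (411422 * 9.81) = 2.46

2.46


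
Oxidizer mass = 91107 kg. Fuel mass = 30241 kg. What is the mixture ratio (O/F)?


MR = 91107 / 30241 = 3.01

3.01


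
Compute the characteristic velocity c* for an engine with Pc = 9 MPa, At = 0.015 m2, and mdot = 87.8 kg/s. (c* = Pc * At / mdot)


c* = 9e6 * 0.015 / 87.8 = 1538 m/s

1538 m/s


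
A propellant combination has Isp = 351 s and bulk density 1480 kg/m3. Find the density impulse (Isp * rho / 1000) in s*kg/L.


rho*Isp = 351 * 1480 / 1000 = 519 s*kg/L

519 s*kg/L


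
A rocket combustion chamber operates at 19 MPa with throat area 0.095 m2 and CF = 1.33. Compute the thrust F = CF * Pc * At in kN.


F = 1.33 * 19e6 * 0.095 = 2.4007e+06 N = 2400.7 kN

2400.7 kN


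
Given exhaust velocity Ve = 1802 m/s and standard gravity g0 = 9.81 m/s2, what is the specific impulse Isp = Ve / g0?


Isp = Ve / g0 = 1802 / 9.81 = 183.7 s

183.7 s


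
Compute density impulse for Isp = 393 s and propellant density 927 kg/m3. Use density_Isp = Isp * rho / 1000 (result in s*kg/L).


rho*Isp = 393 * 927 / 1000 = 364 s*kg/L

364 s*kg/L


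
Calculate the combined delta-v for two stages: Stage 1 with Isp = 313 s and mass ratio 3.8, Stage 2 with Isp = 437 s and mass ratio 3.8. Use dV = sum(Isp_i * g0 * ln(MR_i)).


dV1 = 313 * 9.81 * ln(3.8) = 4099.2 m/s
dV2 = 437 * 9.81 * ln(3.8) = 5723.1 m/s
Total dV = 4099.2 + 5723.1 = 9822.3 m/s ~ 9822 m/s

9822 m/s


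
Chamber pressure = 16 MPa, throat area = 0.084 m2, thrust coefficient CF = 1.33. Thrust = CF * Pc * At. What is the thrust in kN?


F = 1.33 * 16e6 * 0.084 = 1.7875e+06 N = 1787.5 kN

1787.5 kN


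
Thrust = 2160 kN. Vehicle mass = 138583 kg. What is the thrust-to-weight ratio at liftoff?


TWR = 2160000 / (138583 * 9.81) = 1.59

1.59


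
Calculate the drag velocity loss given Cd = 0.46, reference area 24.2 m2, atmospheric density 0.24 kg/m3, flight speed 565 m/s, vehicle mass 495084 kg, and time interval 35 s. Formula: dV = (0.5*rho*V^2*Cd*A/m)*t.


D = 0.5 * 0.24 * 565^2 * 0.46 * 24.2 = 426433.52 N
a = 426433.52 / 495084 = 0.8613 m/s2
dV = 0.8613 * 35 = 30.1 m/s

30.1 m/s


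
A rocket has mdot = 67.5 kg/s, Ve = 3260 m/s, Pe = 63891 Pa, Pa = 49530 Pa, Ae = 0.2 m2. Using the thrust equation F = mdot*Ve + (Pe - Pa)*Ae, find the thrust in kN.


F = 67.5 * 3260 + (63891 - 49530) * 0.2 = 222922.0 N = 222.9 kN

222.9 kN


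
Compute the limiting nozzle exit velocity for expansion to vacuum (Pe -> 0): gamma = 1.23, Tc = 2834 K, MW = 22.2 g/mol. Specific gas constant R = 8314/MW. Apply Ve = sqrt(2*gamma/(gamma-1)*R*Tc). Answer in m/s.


R = 8314 / 22.2 = 374.5 J/(kg.K)
Ve = sqrt(2 * 1.23 / (1.23 - 1) * 374.5 * 2834) = 3369 m/s

3369 m/s


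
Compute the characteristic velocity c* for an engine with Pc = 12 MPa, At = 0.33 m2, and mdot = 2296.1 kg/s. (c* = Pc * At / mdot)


c* = 12e6 * 0.33 / 2296.1 = 1725 m/s

1725 m/s


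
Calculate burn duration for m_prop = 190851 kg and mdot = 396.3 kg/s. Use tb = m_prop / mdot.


tb = 190851 / 396.3 = 481.6 s

481.6 s


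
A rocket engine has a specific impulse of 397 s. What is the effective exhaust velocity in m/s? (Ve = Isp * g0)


Ve = Isp * g0 = 397 * 9.81 = 3894.6 m/s

3894.6 m/s


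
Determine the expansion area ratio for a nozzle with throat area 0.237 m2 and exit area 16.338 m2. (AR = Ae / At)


AR = 16.338 / 0.237 = 68.9

68.9


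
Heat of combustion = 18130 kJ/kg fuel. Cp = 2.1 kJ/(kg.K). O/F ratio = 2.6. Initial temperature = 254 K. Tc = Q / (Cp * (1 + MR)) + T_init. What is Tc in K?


Tc = 18130 / (2.1 * (1 + 2.6)) + 254 = 2652 K

2652 K


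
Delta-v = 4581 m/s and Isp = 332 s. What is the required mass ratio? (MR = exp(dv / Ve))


Ve = 332 * 9.81 = 3256.92 m/s
MR = exp(4581 / 3256.92) = 4.082

4.082


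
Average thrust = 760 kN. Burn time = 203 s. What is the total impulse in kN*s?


It = 760 * 203 = 154280 kN*s

154280 kN*s


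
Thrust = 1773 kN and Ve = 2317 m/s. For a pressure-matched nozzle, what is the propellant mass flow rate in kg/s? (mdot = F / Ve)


mdot = F / Ve = 1773000 / 2317 = 765.2 kg/s

765.2 kg/s


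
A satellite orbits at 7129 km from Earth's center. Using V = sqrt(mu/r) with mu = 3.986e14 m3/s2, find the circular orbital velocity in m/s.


V = sqrt(3.986e14 / 7129000) = 7477 m/s

7477 m/s


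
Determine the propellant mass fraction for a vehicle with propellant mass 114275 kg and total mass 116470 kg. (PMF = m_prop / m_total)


PMF = 114275 / 116470 = 0.981

0.981


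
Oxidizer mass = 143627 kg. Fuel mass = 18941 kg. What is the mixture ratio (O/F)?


MR = 143627 / 18941 = 7.58

7.58


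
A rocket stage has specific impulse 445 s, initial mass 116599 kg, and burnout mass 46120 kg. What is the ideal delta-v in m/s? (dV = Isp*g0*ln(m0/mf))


Ve = 445 * 9.81 = 4365.45 m/s
dV = 4365.45 * ln(116599/46120) = 4049 m/s

4049 m/s


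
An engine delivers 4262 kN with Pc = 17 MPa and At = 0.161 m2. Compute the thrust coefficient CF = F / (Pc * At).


CF = 4262000 / (17e6 * 0.161) = 1.56

1.56


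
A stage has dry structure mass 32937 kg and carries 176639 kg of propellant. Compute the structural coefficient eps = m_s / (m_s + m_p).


eps = 32937 / (32937 + 176639) = 0.1572

0.1572


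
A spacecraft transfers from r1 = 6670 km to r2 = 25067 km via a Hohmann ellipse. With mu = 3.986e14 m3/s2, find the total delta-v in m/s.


V1 = sqrt(mu/r1) = 7730.47 m/s
dV1 = V1*(sqrt(2*r2/(r1+r2)) - 1) = 1985.57 m/s
V2 = sqrt(mu/r2) = 3987.65 m/s
dV2 = V2*(1 - sqrt(2*r1/(r1+r2))) = 1402.35 m/s
Total dV = 3388 m/s

3388 m/s


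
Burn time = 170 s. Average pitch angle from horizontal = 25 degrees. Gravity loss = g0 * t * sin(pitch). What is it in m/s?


GL = 9.81 * 170 * sin(25 deg) = 705 m/s

705 m/s


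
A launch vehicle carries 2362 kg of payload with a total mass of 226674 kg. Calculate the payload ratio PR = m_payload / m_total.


PR = 2362 / 226674 = 0.0104

0.0104


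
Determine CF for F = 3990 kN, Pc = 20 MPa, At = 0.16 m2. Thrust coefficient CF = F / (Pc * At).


CF = 3990000 / (20e6 * 0.16) = 1.25

1.25


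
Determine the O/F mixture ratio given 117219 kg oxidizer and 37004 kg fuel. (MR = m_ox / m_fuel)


MR = 117219 / 37004 = 3.17

3.17


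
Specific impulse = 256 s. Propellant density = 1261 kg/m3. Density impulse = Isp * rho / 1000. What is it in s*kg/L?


rho*Isp = 256 * 1261 / 1000 = 323 s*kg/L

323 s*kg/L


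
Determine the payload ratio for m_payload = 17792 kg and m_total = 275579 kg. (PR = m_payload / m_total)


PR = 17792 / 275579 = 0.0646

0.0646


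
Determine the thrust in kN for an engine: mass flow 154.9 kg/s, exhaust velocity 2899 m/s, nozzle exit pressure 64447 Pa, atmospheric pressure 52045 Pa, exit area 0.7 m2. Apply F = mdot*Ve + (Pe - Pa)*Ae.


F = 154.9 * 2899 + (64447 - 52045) * 0.7 = 457737.0 N = 457.7 kN

457.7 kN


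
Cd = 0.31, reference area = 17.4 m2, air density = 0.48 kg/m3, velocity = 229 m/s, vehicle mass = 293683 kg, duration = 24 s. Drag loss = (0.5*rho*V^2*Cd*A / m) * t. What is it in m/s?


D = 0.5 * 0.48 * 229^2 * 0.31 * 17.4 = 67888.02 N
a = 67888.02 / 293683 = 0.2312 m/s2
dV = 0.2312 * 24 = 5.5 m/s

5.5 m/s


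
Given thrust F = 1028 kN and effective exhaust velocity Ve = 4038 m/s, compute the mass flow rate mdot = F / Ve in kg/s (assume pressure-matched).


mdot = F / Ve = 1028000 / 4038 = 254.6 kg/s

254.6 kg/s


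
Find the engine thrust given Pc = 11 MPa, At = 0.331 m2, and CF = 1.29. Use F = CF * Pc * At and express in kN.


F = 1.29 * 11e6 * 0.331 = 4.6969e+06 N = 4696.9 kN

4696.9 kN


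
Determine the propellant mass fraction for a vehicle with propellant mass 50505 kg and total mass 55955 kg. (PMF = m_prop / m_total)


PMF = 50505 / 55955 = 0.903

0.903


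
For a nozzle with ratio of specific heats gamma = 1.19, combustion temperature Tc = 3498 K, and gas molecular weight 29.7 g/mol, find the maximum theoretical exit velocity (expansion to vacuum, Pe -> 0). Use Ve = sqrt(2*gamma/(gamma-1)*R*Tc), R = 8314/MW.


R = 8314 / 29.7 = 279.93 J/(kg.K)
Ve = sqrt(2 * 1.19 / (1.19 - 1) * 279.93 * 3498) = 3502 m/s

3502 m/s


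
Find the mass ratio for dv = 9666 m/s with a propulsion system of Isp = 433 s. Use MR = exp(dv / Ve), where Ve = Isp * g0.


Ve = 433 * 9.81 = 4247.73 m/s
MR = exp(9666 / 4247.73) = 9.733

9.733


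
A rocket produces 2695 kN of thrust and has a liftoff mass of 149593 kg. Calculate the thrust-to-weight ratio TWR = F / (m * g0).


TWR = 2695000 / (149593 * 9.81) = 1.84

1.84


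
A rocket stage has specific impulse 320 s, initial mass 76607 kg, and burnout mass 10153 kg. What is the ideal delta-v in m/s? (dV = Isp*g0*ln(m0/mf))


Ve = 320 * 9.81 = 3139.2 m/s
dV = 3139.2 * ln(76607/10153) = 6344 m/s

6344 m/s


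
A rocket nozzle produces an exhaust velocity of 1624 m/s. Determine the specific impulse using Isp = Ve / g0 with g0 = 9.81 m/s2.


Isp = Ve / g0 = 1624 / 9.81 = 165.5 s

165.5 s


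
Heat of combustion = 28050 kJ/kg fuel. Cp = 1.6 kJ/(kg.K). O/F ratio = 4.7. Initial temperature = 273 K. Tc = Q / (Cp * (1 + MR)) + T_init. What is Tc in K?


Tc = 28050 / (1.6 * (1 + 4.7)) + 273 = 3349 K

3349 K


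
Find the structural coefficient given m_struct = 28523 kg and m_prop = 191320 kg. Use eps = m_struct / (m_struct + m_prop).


eps = 28523 / (28523 + 191320) = 0.1297

0.1297


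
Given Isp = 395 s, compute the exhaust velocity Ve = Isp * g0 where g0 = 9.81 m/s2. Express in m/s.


Ve = Isp * g0 = 395 * 9.81 = 3875.0 m/s

3875.0 m/s


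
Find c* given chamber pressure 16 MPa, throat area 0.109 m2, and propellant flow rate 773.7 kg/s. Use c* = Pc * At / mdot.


c* = 16e6 * 0.109 / 773.7 = 2254 m/s

2254 m/s


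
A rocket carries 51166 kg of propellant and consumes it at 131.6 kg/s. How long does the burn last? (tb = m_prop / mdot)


tb = 51166 / 131.6 = 388.8 s

388.8 s


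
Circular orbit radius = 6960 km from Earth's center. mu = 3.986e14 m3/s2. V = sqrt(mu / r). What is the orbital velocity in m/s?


V = sqrt(3.986e14 / 6960000) = 7568 m/s

7568 m/s


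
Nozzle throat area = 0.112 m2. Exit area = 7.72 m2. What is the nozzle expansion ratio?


AR = 7.72 / 0.112 = 68.9

68.9


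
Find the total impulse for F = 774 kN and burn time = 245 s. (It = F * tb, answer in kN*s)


It = 774 * 245 = 189630 kN*s

189630 kN*s


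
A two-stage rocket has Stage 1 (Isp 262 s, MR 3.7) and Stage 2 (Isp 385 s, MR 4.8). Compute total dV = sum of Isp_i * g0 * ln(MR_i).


dV1 = 262 * 9.81 * ln(3.7) = 3362.7 m/s
dV2 = 385 * 9.81 * ln(4.8) = 5924.4 m/s
Total dV = 3362.7 + 5924.4 = 9287.1 m/s ~ 9287 m/s

9287 m/s


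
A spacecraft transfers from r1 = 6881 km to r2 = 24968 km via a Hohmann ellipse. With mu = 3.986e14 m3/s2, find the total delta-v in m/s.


V1 = sqrt(mu/r1) = 7611.02 m/s
dV1 = V1*(sqrt(2*r2/(r1+r2)) - 1) = 1919.18 m/s
V2 = sqrt(mu/r2) = 3995.55 m/s
dV2 = V2*(1 - sqrt(2*r1/(r1+r2))) = 1369.1 m/s
Total dV = 3288 m/s

3288 m/s


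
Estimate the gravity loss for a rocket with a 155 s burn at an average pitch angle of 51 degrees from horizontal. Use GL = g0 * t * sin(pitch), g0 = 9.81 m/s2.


GL = 9.81 * 155 * sin(51 deg) = 1182 m/s

1182 m/s


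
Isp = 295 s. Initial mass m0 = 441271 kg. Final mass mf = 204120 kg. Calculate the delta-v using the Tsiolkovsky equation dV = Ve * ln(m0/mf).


Ve = 295 * 9.81 = 2893.95 m/s
dV = 2893.95 * ln(441271/204120) = 2231 m/s

2231 m/s


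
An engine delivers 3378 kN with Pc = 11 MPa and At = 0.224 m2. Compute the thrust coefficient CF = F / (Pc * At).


CF = 3378000 / (11e6 * 0.224) = 1.37

1.37


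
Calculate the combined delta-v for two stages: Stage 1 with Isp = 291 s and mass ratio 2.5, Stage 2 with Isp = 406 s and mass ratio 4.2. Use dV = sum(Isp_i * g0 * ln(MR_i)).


dV1 = 291 * 9.81 * ln(2.5) = 2615.7 m/s
dV2 = 406 * 9.81 * ln(4.2) = 5715.7 m/s
Total dV = 2615.7 + 5715.7 = 8331.4 m/s ~ 8331 m/s

8331 m/s


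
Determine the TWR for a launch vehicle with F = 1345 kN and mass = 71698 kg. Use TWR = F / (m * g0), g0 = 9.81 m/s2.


TWR = 1345000 / (71698 * 9.81) = 1.91

1.91


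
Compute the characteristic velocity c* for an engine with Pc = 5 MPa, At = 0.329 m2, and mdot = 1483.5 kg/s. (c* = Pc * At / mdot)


c* = 5e6 * 0.329 / 1483.5 = 1109 m/s

1109 m/s


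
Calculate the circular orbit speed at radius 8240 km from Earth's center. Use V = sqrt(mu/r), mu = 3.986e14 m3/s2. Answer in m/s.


V = sqrt(3.986e14 / 8240000) = 6955 m/s

6955 m/s


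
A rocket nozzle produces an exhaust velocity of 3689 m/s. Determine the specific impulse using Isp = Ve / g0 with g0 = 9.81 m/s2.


Isp = Ve / g0 = 3689 / 9.81 = 376.0 s

376.0 s


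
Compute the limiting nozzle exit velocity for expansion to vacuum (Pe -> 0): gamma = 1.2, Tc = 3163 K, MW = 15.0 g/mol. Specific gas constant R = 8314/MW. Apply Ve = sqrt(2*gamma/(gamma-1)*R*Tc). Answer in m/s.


R = 8314 / 15.0 = 554.27 J/(kg.K)
Ve = sqrt(2 * 1.2 / (1.2 - 1) * 554.27 * 3163) = 4587 m/s

4587 m/s


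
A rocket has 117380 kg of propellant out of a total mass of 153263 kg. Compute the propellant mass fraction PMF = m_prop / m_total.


PMF = 117380 / 153263 = 0.766

0.766
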